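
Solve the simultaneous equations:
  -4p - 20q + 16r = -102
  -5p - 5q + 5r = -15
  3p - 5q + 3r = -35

no solution

Row-reduce:
R1 ← R1 / (-4).
R2 ← R2 + 5·R1.
R3 ← R3 − 3·R1.
R2 ← R2 / (20).
R1 ← R1 − 5·R2.
R3 ← R3 + 20·R2.
Row 3 reduces to 0 = 1, a contradiction. The system is inconsistent.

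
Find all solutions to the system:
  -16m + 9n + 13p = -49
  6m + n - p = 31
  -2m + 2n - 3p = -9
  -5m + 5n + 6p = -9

m = 5, n = 2, p = 1

Row-reduce the augmented matrix:
R1 ← R1 / (-16).
R2 ← R2 − 6·R1.
R3 ← R3 + 2·R1.
R4 ← R4 + 5·R1.
R2 ← R2 / (35/8).
R1 ← R1 + 9/16·R2.
R3 ← R3 − 7/8·R2.
R4 ← R4 − 35/16·R2.
R3 ← R3 / (-27/5).
R1 ← R1 + 11/35·R3.
R2 ← R2 − 31/35·R3.
R4 reduces to 0 = 0, so the extra equation is consistent.
Reading off the reduced rows gives m = 5, n = 2, p = 1.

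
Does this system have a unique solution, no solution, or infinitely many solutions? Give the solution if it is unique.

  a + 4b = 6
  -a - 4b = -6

infinitely many solutions

Row-reduce:
R2 ← R2 + 1·R1.
Rank is 1 with 2 unknowns, leaving b free.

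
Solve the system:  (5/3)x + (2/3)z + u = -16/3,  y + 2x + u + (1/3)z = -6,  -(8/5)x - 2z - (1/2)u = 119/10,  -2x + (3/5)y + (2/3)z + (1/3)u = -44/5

x = 1, y = -3, z = -6, u = -3

Row-reduce the augmented matrix:
R1 ← R1 / (5/3).
R2 ← R2 − 2·R1.
R3 ← R3 + 8/5·R1.
R4 ← R4 + 2·R1.
R4 ← R4 − 3/5·R2.
R3 ← R3 / (-34/25).
R1 ← R1 − 2/5·R3.
R2 ← R2 + 7/15·R3.
R4 ← R4 − 131/75·R3.
R4 ← R4 / (763/340).
R1 ← R1 − 25/34·R4.
R2 ← R2 + 73/204·R4.
R3 ← R3 + 23/68·R4.
Reading off the reduced rows gives x = 1, y = -3, z = -6, u = -3.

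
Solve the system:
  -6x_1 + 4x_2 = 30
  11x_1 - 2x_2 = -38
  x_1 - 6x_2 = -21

no solution

Row-reduce:
R1 ← R1 / (-6).
R2 ← R2 − 11·R1.
R3 ← R3 − 1·R1.
R2 ← R2 / (16/3).
R1 ← R1 + 2/3·R2.
R3 ← R3 + 16/3·R2.
Row 3 reduces to 0 = 1, a contradiction. The system is inconsistent.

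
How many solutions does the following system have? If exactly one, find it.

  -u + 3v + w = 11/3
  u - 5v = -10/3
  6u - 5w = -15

u = -5/3, v = 1/3, w = 1

Row-reduce the augmented matrix:
R1 ← R1 / (-1).
R2 ← R2 − 1·R1.
R3 ← R3 − 6·R1.
R2 ← R2 / (-2).
R1 ← R1 + 3·R2.
R3 ← R3 − 18·R2.
R3 ← R3 / (10).
R1 ← R1 + 5/2·R3.
R2 ← R2 + 1/2·R3.
Reading off the reduced rows gives u = -5/3, v = 1/3, w = 1.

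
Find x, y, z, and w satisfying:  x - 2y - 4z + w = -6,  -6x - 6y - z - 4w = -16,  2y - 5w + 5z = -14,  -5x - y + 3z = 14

Row-reduce the augmented matrix:
R2 ← R2 + 6·R1.
R4 ← R4 + 5·R1.
R2 ← R2 / (-18).
R1 ← R1 + 2·R2.
R3 ← R3 − 2·R2.
R4 ← R4 + 11·R2.
R3 ← R3 / (20/9).
R1 ← R1 + 11/9·R3.
R2 ← R2 − 25/18·R3.
R4 ← R4 + 31/18·R3.
R4 ← R4 / (3/40).
R1 ← R1 + 37/20·R4.
R2 ← R2 − 23/8·R4.
R3 ← R3 + 43/20·R4.
Reading off the reduced rows gives x = 0, y = -2, z = 4, w = 6.

x = 0, y = -2, z = 4, w = 6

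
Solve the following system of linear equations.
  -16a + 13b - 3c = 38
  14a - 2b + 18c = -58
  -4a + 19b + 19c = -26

a = -3, b = -1, c = -1

Row-reduce the augmented matrix:
R1 ← R1 / (-16).
R2 ← R2 − 14·R1.
R3 ← R3 + 4·R1.
R2 ← R2 / (75/8).
R1 ← R1 + 13/16·R2.
R3 ← R3 − 63/4·R2.
R3 ← R3 / (-152/25).
R1 ← R1 − 38/25·R3.
R2 ← R2 − 41/25·R3.
Reading off the reduced rows gives a = -3, b = -1, c = -1.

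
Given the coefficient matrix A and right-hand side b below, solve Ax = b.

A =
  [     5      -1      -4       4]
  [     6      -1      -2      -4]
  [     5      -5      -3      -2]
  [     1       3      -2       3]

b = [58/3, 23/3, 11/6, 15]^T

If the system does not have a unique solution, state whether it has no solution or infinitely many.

x_1 = 2, x_2 = 2, x_3 = -3/2, x_4 = 4/3

Row-reduce the augmented matrix:
R1 ← R1 / (5).
R2 ← R2 − 6·R1.
R3 ← R3 − 5·R1.
R4 ← R4 − 1·R1.
R2 ← R2 / (1/5).
R1 ← R1 + 1/5·R2.
R3 ← R3 + 4·R2.
R4 ← R4 − 16/5·R2.
R3 ← R3 / (57).
R1 ← R1 − 2·R3.
R2 ← R2 − 14·R3.
R4 ← R4 + 46·R3.
R4 ← R4 / (-221/57).
R1 ← R1 + 92/57·R4.
R2 ← R2 − 40/57·R4.
R3 ← R3 + 182/57·R4.
Reading off the reduced rows gives x_1 = 2, x_2 = 2, x_3 = -3/2, x_4 = 4/3.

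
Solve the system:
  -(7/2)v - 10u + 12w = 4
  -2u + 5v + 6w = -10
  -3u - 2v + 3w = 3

infinitely many solutions

Row-reduce:
R1 ← R1 / (-10).
R2 ← R2 + 2·R1.
R3 ← R3 + 3·R1.
R2 ← R2 / (57/10).
R1 ← R1 − 7/20·R2.
R3 ← R3 + 19/20·R2.
Rank is 2 with 3 unknowns, leaving w free.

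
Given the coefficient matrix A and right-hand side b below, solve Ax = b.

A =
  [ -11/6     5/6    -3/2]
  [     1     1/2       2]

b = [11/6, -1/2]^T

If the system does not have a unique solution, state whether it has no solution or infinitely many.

infinitely many solutions

Row-reduce:
R1 ← R1 / (-11/6).
R2 ← R2 − 1·R1.
R2 ← R2 / (21/22).
R1 ← R1 + 5/11·R2.
Rank is 2 with 3 unknowns, leaving x_3 free.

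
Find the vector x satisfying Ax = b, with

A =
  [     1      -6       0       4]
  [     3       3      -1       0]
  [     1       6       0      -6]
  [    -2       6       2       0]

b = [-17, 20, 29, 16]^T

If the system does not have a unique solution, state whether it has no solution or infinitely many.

x_1 = 5, x_2 = 3, x_3 = 4, x_4 = -1

Row-reduce the augmented matrix:
R2 ← R2 − 3·R1.
R3 ← R3 − 1·R1.
R4 ← R4 + 2·R1.
R2 ← R2 / (21).
R1 ← R1 + 6·R2.
R3 ← R3 − 12·R2.
R4 ← R4 + 6·R2.
R3 ← R3 / (4/7).
R1 ← R1 + 2/7·R3.
R2 ← R2 + 1/21·R3.
R4 ← R4 − 12/7·R3.
R4 ← R4 / (14).
R1 ← R1 + 1·R4.
R2 ← R2 + 5/6·R4.
R3 ← R3 + 11/2·R4.
Reading off the reduced rows gives x_1 = 5, x_2 = 3, x_3 = 4, x_4 = -1.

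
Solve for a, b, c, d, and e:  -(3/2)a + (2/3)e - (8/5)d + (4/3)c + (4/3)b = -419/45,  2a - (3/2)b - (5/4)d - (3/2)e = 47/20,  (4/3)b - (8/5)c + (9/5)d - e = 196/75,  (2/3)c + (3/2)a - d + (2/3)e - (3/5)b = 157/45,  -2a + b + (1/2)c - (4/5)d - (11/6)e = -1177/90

Row-reduce the augmented matrix:
R1 ← R1 / (-3/2).
R2 ← R2 − 2·R1.
R4 ← R4 − 3/2·R1.
R5 ← R5 + 2·R1.
R2 ← R2 / (5/18).
R1 ← R1 + 8/9·R2.
R3 ← R3 − 4/3·R2.
R4 ← R4 − 11/15·R2.
R5 ← R5 + 7/9·R2.
R3 ← R3 / (-152/15).
R1 ← R1 − 24/5·R3.
R2 ← R2 − 32/5·R3.
R4 ← R4 + 202/75·R3.
R5 ← R5 − 37/10·R3.
R4 ← R4 / (14603/9500).
R1 ← R1 + 577/475·R4.
R2 ← R2 + 747/950·R4.
R3 ← R3 + 1353/760·R4.
R5 ← R5 + 11803/7600·R4.
R5 ← R5 / (-148307/116824).
R1 ← R1 − 19202/43809·R5.
R2 ← R2 − 7755/29206·R5.
R3 ← R3 − 153435/58412·R5.
R4 ← R4 − 69335/43809·R5.
Reading off the reduced rows gives a = 14/5, b = -1, c = -14/5, d = 1, e = 7/3.

a = 14/5, b = -1, c = -14/5, d = 1, e = 7/3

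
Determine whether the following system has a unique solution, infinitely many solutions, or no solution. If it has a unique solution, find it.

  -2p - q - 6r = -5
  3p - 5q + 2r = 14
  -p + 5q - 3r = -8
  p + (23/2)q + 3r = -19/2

Row-reduce:
R1 ← R1 / (-2).
R2 ← R2 − 3·R1.
R3 ← R3 + 1·R1.
R4 ← R4 − 1·R1.
R2 ← R2 / (-13/2).
R1 ← R1 − 1/2·R2.
R3 ← R3 − 11/2·R2.
R4 ← R4 − 11·R2.
R3 ← R3 / (-77/13).
R1 ← R1 − 32/13·R3.
R2 ← R2 − 14/13·R3.
R4 ← R4 + 154/13·R3.
Row 4 reduces to 0 = -1, a contradiction. The system is inconsistent.

no solution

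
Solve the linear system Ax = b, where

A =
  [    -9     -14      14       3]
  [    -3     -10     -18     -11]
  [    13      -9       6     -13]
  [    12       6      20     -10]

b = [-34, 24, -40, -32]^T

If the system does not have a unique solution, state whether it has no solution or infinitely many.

Row-reduce the augmented matrix:
R1 ← R1 / (-9).
R2 ← R2 + 3·R1.
R3 ← R3 − 13·R1.
R4 ← R4 − 12·R1.
R2 ← R2 / (-16/3).
R1 ← R1 − 14/9·R2.
R3 ← R3 + 263/9·R2.
R4 ← R4 + 38/3·R2.
R3 ← R3 / (1805/12).
R1 ← R1 + 49/6·R3.
R2 ← R2 − 17/4·R3.
R4 ← R4 − 185/2·R3.
R4 ← R4 / (-4550/361).
R1 ← R1 + 265/361·R4.
R2 ← R2 − 230/361·R4.
R3 ← R3 − 137/361·R4.
Reading off the reduced rows gives x_1 = -2, x_2 = 2, x_3 = -3/2, x_4 = -1.

x_1 = -2, x_2 = 2, x_3 = -3/2, x_4 = -1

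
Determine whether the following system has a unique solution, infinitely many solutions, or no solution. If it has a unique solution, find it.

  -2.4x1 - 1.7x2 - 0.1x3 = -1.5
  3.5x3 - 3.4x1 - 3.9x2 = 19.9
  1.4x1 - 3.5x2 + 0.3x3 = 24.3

x1 = 4, x2 = -5, x3 = 4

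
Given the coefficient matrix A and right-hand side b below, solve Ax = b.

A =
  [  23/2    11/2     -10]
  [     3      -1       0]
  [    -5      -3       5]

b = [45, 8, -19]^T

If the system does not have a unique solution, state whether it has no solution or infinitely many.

no solution

Row-reduce:
R1 ← R1 / (23/2).
R2 ← R2 − 3·R1.
R3 ← R3 + 5·R1.
R2 ← R2 / (-56/23).
R1 ← R1 − 11/23·R2.
R3 ← R3 + 14/23·R2.
Row 3 reduces to 0 = 3/2, a contradiction. The system is inconsistent.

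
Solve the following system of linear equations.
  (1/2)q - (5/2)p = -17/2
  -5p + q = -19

no solution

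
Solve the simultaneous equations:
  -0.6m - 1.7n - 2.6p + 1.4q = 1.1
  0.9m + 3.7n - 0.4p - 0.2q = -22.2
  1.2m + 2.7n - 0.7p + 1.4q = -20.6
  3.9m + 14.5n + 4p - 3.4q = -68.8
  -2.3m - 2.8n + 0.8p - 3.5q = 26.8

m = -3, n = -5, p = 3, q = -1

Row-reduce the augmented matrix:
R1 ← R1 / (-3/5).
R2 ← R2 − 9/10·R1.
R3 ← R3 − 6/5·R1.
R4 ← R4 − 39/10·R1.
R5 ← R5 + 23/10·R1.
R2 ← R2 / (23/20).
R1 ← R1 − 17/6·R2.
R3 ← R3 + 7/10·R2.
R4 ← R4 − 69/20·R2.
R5 ← R5 − 223/60·R2.
R3 ← R3 / (-1959/230).
R1 ← R1 − 1030/69·R3.
R2 ← R2 + 86/23·R3.
R5 ← R5 − 8509/345·R3.
Swap R4 and R5.
R4 ← R4 / (29597/58770).
R1 ← R1 − 13948/5877·R4.
R2 ← R2 + 1370/1959·R4.
R3 ← R3 + 1232/1959·R4.
R5 reduces to 0 = 0, so the extra equation is consistent.
Reading off the reduced rows gives m = -3, n = -5, p = 3, q = -1.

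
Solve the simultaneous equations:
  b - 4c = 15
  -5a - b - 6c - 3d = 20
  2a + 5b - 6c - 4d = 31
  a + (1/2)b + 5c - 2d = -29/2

Row-reduce:
Swap R1 and R2.
R1 ← R1 / (-5).
R3 ← R3 − 2·R1.
R4 ← R4 − 1·R1.
R1 ← R1 − 1/5·R2.
R3 ← R3 − 23/5·R2.
R4 ← R4 − 3/10·R2.
R3 ← R3 / (10).
R1 ← R1 − 2·R3.
R2 ← R2 + 4·R3.
R4 ← R4 − 5·R3.
Rank is 3 with 4 unknowns, leaving d free.

infinitely many solutions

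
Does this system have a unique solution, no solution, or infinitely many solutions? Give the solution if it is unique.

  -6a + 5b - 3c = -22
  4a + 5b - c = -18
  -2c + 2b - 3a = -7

a = 1, b = -5, c = -3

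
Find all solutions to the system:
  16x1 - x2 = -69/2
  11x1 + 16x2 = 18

From equation 1: x2 = 69/2 + 16·x1.
Substitute into equation 2 and solve: x1 = -2.
Then x2 = 5/2.

x1 = -2, x2 = 5/2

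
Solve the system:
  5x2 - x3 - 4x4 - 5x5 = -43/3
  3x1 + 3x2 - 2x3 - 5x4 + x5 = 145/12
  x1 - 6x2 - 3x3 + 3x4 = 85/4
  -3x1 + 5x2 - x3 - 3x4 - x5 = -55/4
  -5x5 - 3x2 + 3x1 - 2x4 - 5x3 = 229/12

x1 = 9/4, x2 = -2, x3 = -3, x4 = -2/3, x5 = 2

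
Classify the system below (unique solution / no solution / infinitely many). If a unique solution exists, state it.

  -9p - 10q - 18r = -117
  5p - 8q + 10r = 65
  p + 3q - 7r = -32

Row-reduce the augmented matrix:
R1 ← R1 / (-9).
R2 ← R2 − 5·R1.
R3 ← R3 − 1·R1.
R2 ← R2 / (-122/9).
R1 ← R1 − 10/9·R2.
R3 ← R3 − 17/9·R2.
R3 ← R3 / (-9).
R1 ← R1 − 2·R3.
Reading off the reduced rows gives p = 3, q = 0, r = 5.

p = 3, q = 0, r = 5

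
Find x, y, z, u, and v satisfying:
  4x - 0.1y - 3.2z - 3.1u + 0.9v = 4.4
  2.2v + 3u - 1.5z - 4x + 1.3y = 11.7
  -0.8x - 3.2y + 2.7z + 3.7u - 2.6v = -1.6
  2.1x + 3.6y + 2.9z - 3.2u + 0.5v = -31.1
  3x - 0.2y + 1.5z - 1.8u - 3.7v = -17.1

x = -4, y = -5, z = -4, u = -2, v = 1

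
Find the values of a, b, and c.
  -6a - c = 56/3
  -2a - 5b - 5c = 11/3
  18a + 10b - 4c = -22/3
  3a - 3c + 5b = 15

Row-reduce the augmented matrix:
R1 ← R1 / (-6).
R2 ← R2 + 2·R1.
R3 ← R3 − 18·R1.
R4 ← R4 − 3·R1.
R2 ← R2 / (-5).
R3 ← R3 − 10·R2.
R4 ← R4 − 5·R2.
R3 ← R3 / (-49/3).
R1 ← R1 − 1/6·R3.
R2 ← R2 − 14/15·R3.
R4 ← R4 + 49/6·R3.
R4 reduces to 0 = 0, so the extra equation is consistent.
Reading off the reduced rows gives a = -8/3, b = 3, c = -8/3.

a = -8/3, b = 3, c = -8/3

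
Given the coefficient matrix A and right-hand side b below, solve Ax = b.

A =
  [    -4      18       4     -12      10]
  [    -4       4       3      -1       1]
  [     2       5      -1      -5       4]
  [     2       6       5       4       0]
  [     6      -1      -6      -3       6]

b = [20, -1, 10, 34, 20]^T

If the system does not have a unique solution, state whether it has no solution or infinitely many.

no solution

Row-reduce:
R1 ← R1 / (-4).
R2 ← R2 + 4·R1.
R3 ← R3 − 2·R1.
R4 ← R4 − 2·R1.
R5 ← R5 − 6·R1.
R2 ← R2 / (-14).
R1 ← R1 + 9/2·R2.
R3 ← R3 − 14·R2.
R4 ← R4 − 15·R2.
R5 ← R5 − 26·R2.
Swap R3 and R4.
R3 ← R3 / (83/14).
R1 ← R1 + 19/28·R3.
R2 ← R2 − 1/14·R3.
R5 ← R5 + 13/7·R3.
Swap R4 and R5.
R4 ← R4 / (207/83).
R1 ← R1 − 97/166·R4.
R2 ← R2 + 75/83·R4.
R3 ← R3 − 137/83·R4.
Row 5 reduces to 0 = -1, a contradiction. The system is inconsistent.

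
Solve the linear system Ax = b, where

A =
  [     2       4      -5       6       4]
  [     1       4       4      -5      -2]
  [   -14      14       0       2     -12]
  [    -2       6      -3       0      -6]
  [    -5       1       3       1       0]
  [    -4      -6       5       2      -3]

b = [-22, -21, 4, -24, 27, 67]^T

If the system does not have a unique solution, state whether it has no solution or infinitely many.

no solution

Row-reduce:
R1 ← R1 / (2).
R2 ← R2 − 1·R1.
R3 ← R3 + 14·R1.
R4 ← R4 + 2·R1.
R5 ← R5 + 5·R1.
R6 ← R6 + 4·R1.
R2 ← R2 / (2).
R1 ← R1 − 2·R2.
R3 ← R3 − 42·R2.
R4 ← R4 − 10·R2.
R5 ← R5 − 11·R2.
R6 ← R6 − 2·R2.
R3 ← R3 / (-343/2).
R1 ← R1 + 9·R3.
R2 ← R2 − 13/4·R3.
R4 ← R4 + 81/2·R3.
R5 ← R5 + 181/4·R3.
R6 ← R6 + 23/2·R3.
R4 ← R4 / (-1394/343).
R1 ← R1 + 43/343·R4.
R2 ← R2 − 6/343·R4.
R3 ← R3 + 424/343·R4.
R5 ← R5 − 1394/343·R4.
R6 ← R6 − 2670/343·R4.
Swap R5 and R6.
R5 ← R5 / (-5897/697).
R1 ← R1 − 645/697·R5.
R2 ← R2 + 90/697·R5.
R3 ← R3 − 784/697·R5.
R4 ← R4 − 963/697·R5.
Row 6 reduces to 0 = 1, a contradiction. The system is inconsistent.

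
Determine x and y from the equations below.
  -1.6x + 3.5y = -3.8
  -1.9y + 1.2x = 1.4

x = -2, y = -2

Row-reduce the augmented matrix:
R1 ← R1 / (-8/5).
R2 ← R2 − 6/5·R1.
R2 ← R2 / (29/40).
R1 ← R1 + 35/16·R2.
Reading off the reduced rows gives x = -2, y = -2.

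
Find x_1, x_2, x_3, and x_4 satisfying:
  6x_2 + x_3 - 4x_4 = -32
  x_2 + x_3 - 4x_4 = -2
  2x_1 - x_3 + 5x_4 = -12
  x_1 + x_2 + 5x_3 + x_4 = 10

x_1 = -4, x_2 = -6, x_3 = 4, x_4 = 0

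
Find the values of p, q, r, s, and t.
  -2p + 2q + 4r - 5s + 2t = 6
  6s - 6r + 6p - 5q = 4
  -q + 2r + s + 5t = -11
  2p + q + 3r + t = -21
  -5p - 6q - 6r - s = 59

Row-reduce the augmented matrix:
R1 ← R1 / (-2).
R2 ← R2 − 6·R1.
R4 ← R4 − 2·R1.
R5 ← R5 + 5·R1.
R1 ← R1 + 1·R2.
R3 ← R3 + 1·R2.
R4 ← R4 − 3·R2.
R5 ← R5 + 11·R2.
R3 ← R3 / (8).
R1 ← R1 − 4·R3.
R2 ← R2 − 6·R3.
R4 ← R4 + 11·R3.
R5 ← R5 − 50·R3.
R4 ← R4 / (11).
R1 ← R1 + 5/2·R4.
R2 ← R2 + 3·R4.
R3 ← R3 + 1·R4.
R5 ← R5 + 75/2·R4.
R5 ← R5 / (-1289/176).
R1 ← R1 + 83/176·R5.
R2 ← R2 + 195/88·R5.
R3 ← R3 − 61/44·R5.
R4 ← R4 − 1/88·R5.
Reading off the reduced rows gives p = -1, q = -2, r = -6, s = -6, t = 1.

p = -1, q = -2, r = -6, s = -6, t = 1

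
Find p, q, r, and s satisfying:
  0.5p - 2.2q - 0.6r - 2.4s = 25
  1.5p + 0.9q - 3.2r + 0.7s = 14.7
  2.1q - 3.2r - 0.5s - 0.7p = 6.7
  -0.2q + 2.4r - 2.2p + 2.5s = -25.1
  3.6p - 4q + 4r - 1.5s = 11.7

p = 2, q = -6, r = -6, s = -3

Row-reduce the augmented matrix:
R1 ← R1 / (1/2).
R2 ← R2 − 3/2·R1.
R3 ← R3 + 7/10·R1.
R4 ← R4 + 11/5·R1.
R5 ← R5 − 18/5·R1.
R2 ← R2 / (15/2).
R1 ← R1 + 22/5·R2.
R3 ← R3 + 49/50·R2.
R4 ← R4 + 247/25·R2.
R5 ← R5 − 296/25·R2.
R3 ← R3 / (-7918/1875).
R1 ← R1 + 758/375·R3.
R2 ← R2 + 14/75·R3.
R4 ← R4 + 3908/1875·R3.
R5 ← R5 − 19744/1875·R3.
R4 ← R4 / (148169/39590).
R1 ← R1 − 4704/3959·R4.
R2 ← R2 − 4665/3959·R4.
R3 ← R3 − 2651/3959·R4.
R5 ← R5 + 148169/39590·R4.
R5 reduces to 0 = 0, so the extra equation is consistent.
Reading off the reduced rows gives p = 2, q = -6, r = -6, s = -3.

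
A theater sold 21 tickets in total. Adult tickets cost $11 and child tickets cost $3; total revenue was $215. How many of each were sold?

Let a = adult tickets, c = child tickets.
  a + c = 21
  11a + 3c = 215
Row-reduce the augmented matrix:
R2 ← R2 − 11·R1.
R2 ← R2 / (-8).
R1 ← R1 − 1·R2.
Reading off the reduced rows gives a = 19, c = 2.

adult tickets: 19, child tickets: 2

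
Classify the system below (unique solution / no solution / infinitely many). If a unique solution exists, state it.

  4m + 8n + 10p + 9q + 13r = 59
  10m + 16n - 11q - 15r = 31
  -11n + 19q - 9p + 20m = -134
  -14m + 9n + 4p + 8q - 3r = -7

infinitely many solutions

Row-reduce:
R1 ← R1 / (4).
R2 ← R2 − 10·R1.
R3 ← R3 − 20·R1.
R4 ← R4 + 14·R1.
R2 ← R2 / (-4).
R1 ← R1 − 2·R2.
R3 ← R3 + 51·R2.
R4 ← R4 − 37·R2.
R3 ← R3 / (1039/4).
R1 ← R1 + 10·R3.
R2 ← R2 − 25/4·R3.
R4 ← R4 + 769/4·R3.
R4 ← R4 / (55091/2078).
R1 ← R1 − 1959/2078·R4.
R2 ← R2 + 2653/2078·R4.
R3 ← R3 − 3209/2078·R4.
Rank is 4 with 5 unknowns, leaving r free.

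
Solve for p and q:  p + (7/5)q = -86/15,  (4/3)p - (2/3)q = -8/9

p = -2, q = -8/3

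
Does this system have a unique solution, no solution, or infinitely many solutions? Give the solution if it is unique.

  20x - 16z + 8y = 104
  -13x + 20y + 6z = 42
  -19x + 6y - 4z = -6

x = 2, y = 4, z = -2

Row-reduce the augmented matrix:
R1 ← R1 / (20).
R2 ← R2 + 13·R1.
R3 ← R3 + 19·R1.
R2 ← R2 / (126/5).
R1 ← R1 − 2/5·R2.
R3 ← R3 − 68/5·R2.
R3 ← R3 / (-1060/63).
R1 ← R1 + 46/63·R3.
R2 ← R2 + 11/63·R3.
Reading off the reduced rows gives x = 2, y = 4, z = -2.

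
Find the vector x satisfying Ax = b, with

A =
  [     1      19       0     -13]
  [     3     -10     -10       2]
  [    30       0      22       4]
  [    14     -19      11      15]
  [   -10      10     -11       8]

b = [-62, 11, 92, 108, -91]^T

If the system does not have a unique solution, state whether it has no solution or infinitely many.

x_1 = 1, x_2 = -4, x_3 = 3, x_4 = -1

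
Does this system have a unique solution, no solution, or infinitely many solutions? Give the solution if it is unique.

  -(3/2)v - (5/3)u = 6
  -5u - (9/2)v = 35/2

no solution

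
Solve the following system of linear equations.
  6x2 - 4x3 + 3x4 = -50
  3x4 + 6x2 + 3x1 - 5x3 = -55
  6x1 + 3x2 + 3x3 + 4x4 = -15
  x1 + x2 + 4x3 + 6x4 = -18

x1 = 0, x2 = -2, x3 = 5, x4 = -6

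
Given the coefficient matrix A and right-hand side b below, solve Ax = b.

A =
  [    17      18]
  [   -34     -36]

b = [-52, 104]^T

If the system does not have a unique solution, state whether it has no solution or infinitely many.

infinitely many solutions

Row-reduce:
R1 ← R1 / (17).
R2 ← R2 + 34·R1.
Rank is 1 with 2 unknowns, leaving x_2 free.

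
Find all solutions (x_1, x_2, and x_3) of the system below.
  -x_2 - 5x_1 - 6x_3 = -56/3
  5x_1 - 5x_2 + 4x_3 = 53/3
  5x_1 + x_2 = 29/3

x_1 = 2, x_2 = -1/3, x_3 = 3/2

Row-reduce the augmented matrix:
R1 ← R1 / (-5).
R2 ← R2 − 5·R1.
R3 ← R3 − 5·R1.
R2 ← R2 / (-6).
R1 ← R1 − 1/5·R2.
R3 ← R3 / (-6).
R1 ← R1 − 17/15·R3.
R2 ← R2 − 1/3·R3.
Reading off the reduced rows gives x_1 = 2, x_2 = -1/3, x_3 = 3/2.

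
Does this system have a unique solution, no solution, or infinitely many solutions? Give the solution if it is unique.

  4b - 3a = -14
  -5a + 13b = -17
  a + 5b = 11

Row-reduce the augmented matrix:
R1 ← R1 / (-3).
R2 ← R2 + 5·R1.
R3 ← R3 − 1·R1.
R2 ← R2 / (19/3).
R1 ← R1 + 4/3·R2.
R3 ← R3 − 19/3·R2.
R3 reduces to 0 = 0, so the extra equation is consistent.
Reading off the reduced rows gives a = 6, b = 1.

a = 6, b = 1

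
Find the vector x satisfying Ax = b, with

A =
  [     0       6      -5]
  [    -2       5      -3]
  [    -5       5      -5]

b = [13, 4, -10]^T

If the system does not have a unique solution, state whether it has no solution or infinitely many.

Row-reduce the augmented matrix:
Swap R1 and R2.
R1 ← R1 / (-2).
R3 ← R3 + 5·R1.
R2 ← R2 / (6).
R1 ← R1 + 5/2·R2.
R3 ← R3 + 15/2·R2.
R3 ← R3 / (-15/4).
R1 ← R1 + 7/12·R3.
R2 ← R2 + 5/6·R3.
Reading off the reduced rows gives x_1 = 4, x_2 = 3, x_3 = 1.

x_1 = 4, x_2 = 3, x_3 = 1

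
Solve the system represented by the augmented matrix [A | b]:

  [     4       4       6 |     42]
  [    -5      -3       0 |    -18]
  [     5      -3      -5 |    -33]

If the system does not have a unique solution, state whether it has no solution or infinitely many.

Row-reduce the augmented matrix:
R1 ← R1 / (4).
R2 ← R2 + 5·R1.
R3 ← R3 − 5·R1.
R2 ← R2 / (2).
R1 ← R1 − 1·R2.
R3 ← R3 + 8·R2.
R3 ← R3 / (35/2).
R1 ← R1 + 9/4·R3.
R2 ← R2 − 15/4·R3.
Reading off the reduced rows gives x_1 = 0, x_2 = 6, x_3 = 3.

x_1 = 0, x_2 = 6, x_3 = 3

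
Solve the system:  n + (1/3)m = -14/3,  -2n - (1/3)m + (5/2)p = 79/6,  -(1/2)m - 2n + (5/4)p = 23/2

no solution

Row-reduce:
R1 ← R1 / (1/3).
R2 ← R2 + 1/3·R1.
R3 ← R3 + 1/2·R1.
R2 ← R2 / (-1).
R1 ← R1 − 3·R2.
R3 ← R3 + 1/2·R2.
Row 3 reduces to 0 = 1/4, a contradiction. The system is inconsistent.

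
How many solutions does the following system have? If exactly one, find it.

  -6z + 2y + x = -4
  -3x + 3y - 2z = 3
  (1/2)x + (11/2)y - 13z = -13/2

infinitely many solutions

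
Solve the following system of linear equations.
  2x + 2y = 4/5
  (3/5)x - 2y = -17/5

x = -1, y = 7/5

Row-reduce the augmented matrix:
R1 ← R1 / (2).
R2 ← R2 − 3/5·R1.
R2 ← R2 / (-13/5).
R1 ← R1 − 1·R2.
Reading off the reduced rows gives x = -1, y = 7/5.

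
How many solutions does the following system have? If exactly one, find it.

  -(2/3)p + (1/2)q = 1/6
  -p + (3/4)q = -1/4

Row-reduce:
R1 ← R1 / (-2/3).
R2 ← R2 + 1·R1.
Row 2 reduces to 0 = -1/2, a contradiction. The system is inconsistent.

no solution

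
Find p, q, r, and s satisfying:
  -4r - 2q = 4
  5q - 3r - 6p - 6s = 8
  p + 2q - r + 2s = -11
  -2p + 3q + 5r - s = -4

p = 1, q = -2, r = 0, s = -4

Row-reduce the augmented matrix:
Swap R1 and R2.
R1 ← R1 / (-6).
R3 ← R3 − 1·R1.
R4 ← R4 + 2·R1.
R2 ← R2 / (-2).
R1 ← R1 + 5/6·R2.
R3 ← R3 − 17/6·R2.
R4 ← R4 − 4/3·R2.
R3 ← R3 / (-43/6).
R1 ← R1 − 13/6·R3.
R2 ← R2 − 2·R3.
R4 ← R4 − 10/3·R3.
R4 ← R4 / (63/43).
R1 ← R1 − 56/43·R4.
R2 ← R2 − 12/43·R4.
R3 ← R3 + 6/43·R4.
Reading off the reduced rows gives p = 1, q = -2, r = 0, s = -4.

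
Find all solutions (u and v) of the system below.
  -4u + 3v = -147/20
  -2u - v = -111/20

u = 12/5, v = 3/4

From equation 2: v = 111/20 − 2·u.
Substitute into equation 1 and solve: u = 12/5.
Then v = 3/4.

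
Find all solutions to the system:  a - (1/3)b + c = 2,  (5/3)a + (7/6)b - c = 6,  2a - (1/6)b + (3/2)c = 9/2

a = 3, b = 0, c = -1

Row-reduce the augmented matrix:
R2 ← R2 − 5/3·R1.
R3 ← R3 − 2·R1.
R2 ← R2 / (31/18).
R1 ← R1 + 1/3·R2.
R3 ← R3 − 1/2·R2.
R3 ← R3 / (17/62).
R1 ← R1 − 15/31·R3.
R2 ← R2 + 48/31·R3.
Reading off the reduced rows gives a = 3, b = 0, c = -1.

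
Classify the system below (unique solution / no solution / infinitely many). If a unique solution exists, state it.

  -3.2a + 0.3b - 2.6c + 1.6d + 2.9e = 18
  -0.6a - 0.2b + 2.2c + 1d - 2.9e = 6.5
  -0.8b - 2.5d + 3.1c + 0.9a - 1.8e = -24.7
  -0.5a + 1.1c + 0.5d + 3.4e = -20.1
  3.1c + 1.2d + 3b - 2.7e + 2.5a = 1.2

Row-reduce the augmented matrix:
R1 ← R1 / (-16/5).
R2 ← R2 + 3/5·R1.
R3 ← R3 − 9/10·R1.
R4 ← R4 + 1/2·R1.
R5 ← R5 − 5/2·R1.
R2 ← R2 / (-41/160).
R1 ← R1 + 3/32·R2.
R3 ← R3 + 229/320·R2.
R4 ← R4 + 3/64·R2.
R5 ← R5 − 207/64·R2.
R3 ← R3 / (-1053/205).
R1 ← R1 + 7/41·R3.
R2 ← R2 + 430/41·R3.
R4 ← R4 − 208/205·R3.
R5 ← R5 − 7173/205·R3.
R4 ← R4 / (-271/405).
R1 ← R1 + 656/1053·R4.
R2 ← R2 − 5734/1053·R4.
R3 ← R3 − 821/1053·R4.
R5 ← R5 + 3743/234·R4.
R5 ← R5 / (-3138651/28184).
R1 ← R1 + 68361/14092·R5.
R2 ← R2 − 136685/3523·R5.
R3 ← R3 − 15762/3523·R5.
R4 ← R4 + 8557/1084·R5.
Reading off the reduced rows gives a = -3, b = 3, c = -6, d = 4, e = -5.

a = -3, b = 3, c = -6, d = 4, e = -5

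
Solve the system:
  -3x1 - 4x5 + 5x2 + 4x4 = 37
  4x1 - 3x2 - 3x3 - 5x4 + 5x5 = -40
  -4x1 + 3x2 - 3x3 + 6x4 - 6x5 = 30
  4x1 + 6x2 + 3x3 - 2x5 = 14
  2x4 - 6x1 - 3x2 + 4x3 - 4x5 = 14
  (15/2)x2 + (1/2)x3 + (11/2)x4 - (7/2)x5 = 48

Row-reduce:
R1 ← R1 / (-3).
R2 ← R2 − 4·R1.
R3 ← R3 + 4·R1.
R4 ← R4 − 4·R1.
R5 ← R5 + 6·R1.
R2 ← R2 / (11/3).
R1 ← R1 + 5/3·R2.
R3 ← R3 + 11/3·R2.
R4 ← R4 − 38/3·R2.
R5 ← R5 + 13·R2.
R6 ← R6 − 15/2·R2.
R3 ← R3 / (-6).
R1 ← R1 + 15/11·R3.
R2 ← R2 + 9/11·R3.
R4 ← R4 − 147/11·R3.
R5 ← R5 + 73/11·R3.
R6 ← R6 − 73/11·R3.
R4 ← R4 / (141/22).
R1 ← R1 + 31/22·R4.
R2 ← R2 + 1/22·R4.
R3 ← R3 + 1/6·R4.
R5 ← R5 + 391/66·R4.
R6 ← R6 − 391/66·R4.
R5 ← R5 / (-1628/423).
R1 ← R1 + 62/141·R5.
R2 ← R2 + 2/141·R5.
R3 ← R3 + 22/423·R5.
R4 ← R4 + 185/141·R5.
R6 ← R6 − 1628/423·R5.
Row 6 reduces to 0 = 2, a contradiction. The system is inconsistent.

no solution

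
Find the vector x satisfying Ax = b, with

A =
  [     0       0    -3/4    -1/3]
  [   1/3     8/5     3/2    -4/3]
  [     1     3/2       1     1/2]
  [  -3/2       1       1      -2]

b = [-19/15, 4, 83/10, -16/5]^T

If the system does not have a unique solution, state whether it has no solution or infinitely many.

x_1 = 2, x_2 = 3, x_3 = 4/5, x_4 = 2

Row-reduce the augmented matrix:
Swap R1 and R2.
R1 ← R1 / (1/3).
R3 ← R3 − 1·R1.
R4 ← R4 + 3/2·R1.
Swap R2 and R3.
R2 ← R2 / (-33/10).
R1 ← R1 − 24/5·R2.
R4 ← R4 − 41/5·R2.
R3 ← R3 / (-3/4).
R1 ← R1 + 13/22·R3.
R2 ← R2 − 35/33·R3.
R4 ← R4 + 125/132·R3.
R4 ← R4 / (1070/297).
R1 ← R1 − 278/99·R4.
R2 ← R2 + 545/297·R4.
R3 ← R3 − 4/9·R4.
Reading off the reduced rows gives x_1 = 2, x_2 = 3, x_3 = 4/5, x_4 = 2.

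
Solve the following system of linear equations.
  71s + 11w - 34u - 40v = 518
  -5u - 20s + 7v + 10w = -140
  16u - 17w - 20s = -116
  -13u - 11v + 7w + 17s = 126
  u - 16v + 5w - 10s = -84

Row-reduce the augmented matrix:
R1 ← R1 / (-34).
R2 ← R2 + 5·R1.
R3 ← R3 − 16·R1.
R4 ← R4 + 13·R1.
R5 ← R5 − 1·R1.
R2 ← R2 / (219/17).
R1 ← R1 − 20/17·R2.
R3 ← R3 + 320/17·R2.
R4 ← R4 − 73/17·R2.
R5 ← R5 + 292/17·R2.
R3 ← R3 / (31/73).
R1 ← R1 + 159/146·R3.
R2 ← R2 − 95/146·R3.
R5 ← R5 − 33/2·R3.
Swap R4 and R5.
R4 ← R4 / (71837/62).
R1 ← R1 + 4897/62·R4.
R2 ← R2 − 2805/62·R4.
R3 ← R3 + 2268/31·R4.
R5 reduces to 0 = 0, so the extra equation is consistent.
Reading off the reduced rows gives u = -4, v = 0, w = -4, s = 6.

u = -4, v = 0, w = -4, s = 6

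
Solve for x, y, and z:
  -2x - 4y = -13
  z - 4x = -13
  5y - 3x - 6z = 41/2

Row-reduce the augmented matrix:
R1 ← R1 / (-2).
R2 ← R2 + 4·R1.
R3 ← R3 + 3·R1.
R2 ← R2 / (8).
R1 ← R1 − 2·R2.
R3 ← R3 − 11·R2.
R3 ← R3 / (-59/8).
R1 ← R1 + 1/4·R3.
R2 ← R2 − 1/8·R3.
Reading off the reduced rows gives x = 5/2, y = 2, z = -3.

x = 5/2, y = 2, z = -3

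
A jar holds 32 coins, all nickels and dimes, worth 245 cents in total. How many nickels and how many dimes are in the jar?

Let n = nickels, d = dimes.
  n + d = 32
  5n + 10d = 245
Row-reduce the augmented matrix:
R2 ← R2 − 5·R1.
R2 ← R2 / (5).
R1 ← R1 − 1·R2.
Reading off the reduced rows gives n = 15, d = 17.

nickels: 15, dimes: 17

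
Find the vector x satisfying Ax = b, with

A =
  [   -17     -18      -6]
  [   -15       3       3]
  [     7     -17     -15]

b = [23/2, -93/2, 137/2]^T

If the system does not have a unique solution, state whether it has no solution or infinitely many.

x_1 = 5/2, x_2 = -3, x_3 = 0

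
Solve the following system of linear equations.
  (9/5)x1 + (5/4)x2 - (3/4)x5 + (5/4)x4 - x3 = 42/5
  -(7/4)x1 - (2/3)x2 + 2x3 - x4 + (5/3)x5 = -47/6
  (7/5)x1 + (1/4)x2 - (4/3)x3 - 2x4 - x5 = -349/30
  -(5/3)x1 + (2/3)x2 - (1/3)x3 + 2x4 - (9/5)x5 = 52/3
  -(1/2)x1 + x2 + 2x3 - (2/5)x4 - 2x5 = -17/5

Row-reduce the augmented matrix:
R1 ← R1 / (9/5).
R2 ← R2 + 7/4·R1.
R3 ← R3 − 7/5·R1.
R4 ← R4 + 5/3·R1.
R5 ← R5 + 1/2·R1.
R2 ← R2 / (79/144).
R1 ← R1 − 25/36·R2.
R3 ← R3 + 13/18·R2.
R4 ← R4 − 197/108·R2.
R5 ← R5 − 97/72·R2.
R3 ← R3 / (63/79).
R1 ← R1 + 440/237·R3.
R2 ← R2 − 148/79·R3.
R4 ← R4 + 3325/711·R3.
R5 ← R5 + 190/237·R3.
R4 ← R4 / (-12953/972).
R1 ← R1 + 3310/567·R4.
R2 ← R2 − 1268/189·R4.
R3 ← R3 + 2549/756·R4.
R5 ← R5 + 18623/5670·R4.
R5 ← R5 / (-7904758/2266775).
R1 ← R1 − 59656/90671·R5.
R2 ← R2 + 282532/453355·R5.
R3 ← R3 − 558519/453355·R5.
R4 ← R4 − 3973/64765·R5.
Reading off the reduced rows gives x1 = -2, x2 = 2, x3 = -2, x4 = 6, x5 = 0.

x1 = -2, x2 = 2, x3 = -2, x4 = 6, x5 = 0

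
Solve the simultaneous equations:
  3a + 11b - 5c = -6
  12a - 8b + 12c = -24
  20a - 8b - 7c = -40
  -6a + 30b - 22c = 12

a = -2, b = 0, c = 0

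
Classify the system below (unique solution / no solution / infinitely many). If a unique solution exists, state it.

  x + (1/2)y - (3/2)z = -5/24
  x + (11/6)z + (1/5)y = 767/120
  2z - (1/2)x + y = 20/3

x = 5/3, y = 3, z = 9/4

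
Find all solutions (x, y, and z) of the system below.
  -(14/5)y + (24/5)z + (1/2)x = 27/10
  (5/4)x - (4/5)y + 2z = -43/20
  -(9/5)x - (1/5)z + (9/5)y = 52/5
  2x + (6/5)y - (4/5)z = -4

Row-reduce:
R1 ← R1 / (1/2).
R2 ← R2 − 5/4·R1.
R3 ← R3 + 9/5·R1.
R4 ← R4 − 2·R1.
R2 ← R2 / (31/5).
R1 ← R1 + 28/5·R2.
R3 ← R3 + 207/25·R2.
R4 ← R4 − 62/5·R2.
R3 ← R3 / (2887/775).
R1 ← R1 − 88/155·R3.
R2 ← R2 + 50/31·R3.
Row 4 reduces to 0 = 3, a contradiction. The system is inconsistent.

no solution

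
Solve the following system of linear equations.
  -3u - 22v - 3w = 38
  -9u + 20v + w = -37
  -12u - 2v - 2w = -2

Row-reduce:
R1 ← R1 / (-3).
R2 ← R2 + 9·R1.
R3 ← R3 + 12·R1.
R2 ← R2 / (86).
R1 ← R1 − 22/3·R2.
R3 ← R3 − 86·R2.
Row 3 reduces to 0 = -3, a contradiction. The system is inconsistent.

no solution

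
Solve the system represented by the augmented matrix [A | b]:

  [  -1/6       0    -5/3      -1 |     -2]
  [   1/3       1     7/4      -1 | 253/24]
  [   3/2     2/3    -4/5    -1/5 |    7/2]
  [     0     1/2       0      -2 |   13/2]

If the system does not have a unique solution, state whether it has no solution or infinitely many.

Row-reduce the augmented matrix:
R1 ← R1 / (-1/6).
R2 ← R2 − 1/3·R1.
R3 ← R3 − 3/2·R1.
R3 ← R3 − 2/3·R2.
R4 ← R4 − 1/2·R2.
R3 ← R3 / (-1327/90).
R1 ← R1 − 10·R3.
R2 ← R2 + 19/12·R3.
R4 ← R4 − 19/24·R3.
R4 ← R4 / (-2353/2654).
R1 ← R1 − 1482/1327·R4.
R2 ← R2 + 2955/1327·R4.
R3 ← R3 − 648/1327·R4.
Reading off the reduced rows gives x_1 = 2, x_2 = 3, x_3 = 5/2, x_4 = -5/2.

x_1 = 2, x_2 = 3, x_3 = 5/2, x_4 = -5/2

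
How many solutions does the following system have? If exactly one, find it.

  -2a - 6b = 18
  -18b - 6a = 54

Row-reduce:
R1 ← R1 / (-2).
R2 ← R2 + 6·R1.
Rank is 1 with 2 unknowns, leaving b free.

infinitely many solutions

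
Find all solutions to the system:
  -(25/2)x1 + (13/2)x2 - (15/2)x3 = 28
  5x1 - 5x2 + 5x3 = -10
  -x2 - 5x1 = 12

Row-reduce:
R1 ← R1 / (-25/2).
R2 ← R2 − 5·R1.
R3 ← R3 + 5·R1.
R2 ← R2 / (-12/5).
R1 ← R1 + 13/25·R2.
R3 ← R3 + 18/5·R2.
Row 3 reduces to 0 = -1, a contradiction. The system is inconsistent.

no solution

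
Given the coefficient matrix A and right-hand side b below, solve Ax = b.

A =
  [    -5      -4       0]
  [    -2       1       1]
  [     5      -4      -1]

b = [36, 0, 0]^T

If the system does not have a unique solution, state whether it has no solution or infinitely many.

x_1 = -4, x_2 = -4, x_3 = -4

Row-reduce the augmented matrix:
R1 ← R1 / (-5).
R2 ← R2 + 2·R1.
R3 ← R3 − 5·R1.
R2 ← R2 / (13/5).
R1 ← R1 − 4/5·R2.
R3 ← R3 + 8·R2.
R3 ← R3 / (27/13).
R1 ← R1 + 4/13·R3.
R2 ← R2 − 5/13·R3.
Reading off the reduced rows gives x_1 = -4, x_2 = -4, x_3 = -4.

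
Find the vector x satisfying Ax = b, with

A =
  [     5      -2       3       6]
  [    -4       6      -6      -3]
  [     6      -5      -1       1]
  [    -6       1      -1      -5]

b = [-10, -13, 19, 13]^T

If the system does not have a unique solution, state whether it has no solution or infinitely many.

Row-reduce the augmented matrix:
R1 ← R1 / (5).
R2 ← R2 + 4·R1.
R3 ← R3 − 6·R1.
R4 ← R4 + 6·R1.
R2 ← R2 / (22/5).
R1 ← R1 + 2/5·R2.
R3 ← R3 + 13/5·R2.
R4 ← R4 + 7/5·R2.
R3 ← R3 / (-74/11).
R1 ← R1 − 3/11·R3.
R2 ← R2 + 9/11·R3.
R4 ← R4 − 16/11·R3.
R4 ← R4 / (123/74).
R1 ← R1 − 171/148·R4.
R2 ← R2 − 153/148·R4.
R3 ← R3 − 113/148·R4.
Reading off the reduced rows gives x_1 = -2, x_2 = -6, x_3 = -2, x_4 = -1.

x_1 = -2, x_2 = -6, x_3 = -2, x_4 = -1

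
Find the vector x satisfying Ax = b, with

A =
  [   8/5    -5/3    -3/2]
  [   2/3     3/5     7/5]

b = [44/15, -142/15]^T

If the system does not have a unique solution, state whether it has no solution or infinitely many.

infinitely many solutions

Row-reduce:
R1 ← R1 / (8/5).
R2 ← R2 − 2/3·R1.
R2 ← R2 / (233/180).
R1 ← R1 + 25/24·R2.
Rank is 2 with 3 unknowns, leaving x_3 free.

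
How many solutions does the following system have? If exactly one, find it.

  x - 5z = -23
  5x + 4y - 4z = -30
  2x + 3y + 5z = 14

x = 2, y = -5, z = 5

Row-reduce the augmented matrix:
R2 ← R2 − 5·R1.
R3 ← R3 − 2·R1.
R2 ← R2 / (4).
R3 ← R3 − 3·R2.
R3 ← R3 / (-3/4).
R1 ← R1 + 5·R3.
R2 ← R2 − 21/4·R3.
Reading off the reduced rows gives x = 2, y = -5, z = 5.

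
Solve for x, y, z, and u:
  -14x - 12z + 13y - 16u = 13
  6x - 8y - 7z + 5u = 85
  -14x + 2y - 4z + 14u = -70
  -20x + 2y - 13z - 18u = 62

x = 3, y = -5, z = -6, u = -3

Row-reduce the augmented matrix:
R1 ← R1 / (-14).
R2 ← R2 − 6·R1.
R3 ← R3 + 14·R1.
R4 ← R4 + 20·R1.
R2 ← R2 / (-17/7).
R1 ← R1 + 13/14·R2.
R3 ← R3 + 11·R2.
R4 ← R4 + 116/7·R2.
R3 ← R3 / (63).
R1 ← R1 − 11/2·R3.
R2 ← R2 − 5·R3.
R4 ← R4 − 87·R3.
R4 ← R4 / (-12679/357).
R1 ← R1 + 1607/1071·R4.
R2 ← R2 + 2446/1071·R4.
R3 ← R3 − 653/1071·R4.
Reading off the reduced rows gives x = 3, y = -5, z = -6, u = -3.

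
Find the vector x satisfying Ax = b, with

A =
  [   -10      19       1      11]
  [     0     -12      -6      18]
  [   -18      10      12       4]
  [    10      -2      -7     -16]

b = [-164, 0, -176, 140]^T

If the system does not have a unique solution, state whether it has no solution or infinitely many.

Row-reduce the augmented matrix:
R1 ← R1 / (-10).
R3 ← R3 + 18·R1.
R4 ← R4 − 10·R1.
R2 ← R2 / (-12).
R1 ← R1 + 19/10·R2.
R3 ← R3 + 121/5·R2.
R4 ← R4 − 17·R2.
R3 ← R3 / (223/10).
R1 ← R1 − 17/20·R3.
R2 ← R2 − 1/2·R3.
R4 ← R4 + 29/2·R3.
R4 ← R4 / (-2983/223).
R1 ← R1 + 438/223·R4.
R2 ← R2 + 74/223·R4.
R3 ← R3 + 521/223·R4.
Reading off the reduced rows gives x_1 = 4, x_2 = -4, x_3 = -4, x_4 = -4.

x_1 = 4, x_2 = -4, x_3 = -4, x_4 = -4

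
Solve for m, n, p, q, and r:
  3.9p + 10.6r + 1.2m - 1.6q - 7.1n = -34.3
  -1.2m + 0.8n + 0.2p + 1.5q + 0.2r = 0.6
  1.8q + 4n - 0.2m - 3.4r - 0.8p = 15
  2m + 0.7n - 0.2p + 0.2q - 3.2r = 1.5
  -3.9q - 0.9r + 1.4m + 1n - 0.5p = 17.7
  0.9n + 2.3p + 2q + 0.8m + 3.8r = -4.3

Row-reduce the augmented matrix:
R1 ← R1 / (6/5).
R2 ← R2 + 6/5·R1.
R3 ← R3 + 1/5·R1.
R4 ← R4 − 2·R1.
R5 ← R5 − 7/5·R1.
R6 ← R6 − 4/5·R1.
R2 ← R2 / (-63/10).
R1 ← R1 + 71/12·R2.
R3 ← R3 − 169/60·R2.
R4 ← R4 − 188/15·R2.
R5 ← R5 − 557/60·R2.
R6 ← R6 − 169/30·R2.
R3 ← R3 / (3181/1890).
R1 ← R1 + 227/378·R3.
R2 ← R2 + 41/63·R3.
R4 ← R4 − 2753/1890·R3.
R5 ← R5 − 937/945·R3.
R6 ← R6 − 3181/945·R3.
R4 ← R4 / (87757/63620).
R1 ← R1 + 2253/3181·R4.
R2 ← R2 − 3763/6362·R4.
R3 ← R3 − 5627/6362·R4.
R5 ← R5 + 194529/63620·R4.
R5 ← R5 / (-3503583/877570).
R1 ← R1 + 111581/87757·R5.
R2 ← R2 − 38748/87757·R5.
R3 ← R3 − 287374/87757·R5.
R4 ← R4 + 136546/87757·R5.
R6 reduces to 0 = 0, so the extra equation is consistent.
Reading off the reduced rows gives m = -2, n = 5, p = 2, q = -4, r = -1.

m = -2, n = 5, p = 2, q = -4, r = -1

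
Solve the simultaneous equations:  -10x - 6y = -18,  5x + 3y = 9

infinitely many solutions

Row-reduce:
R1 ← R1 / (-10).
R2 ← R2 − 5·R1.
Rank is 1 with 2 unknowns, leaving y free.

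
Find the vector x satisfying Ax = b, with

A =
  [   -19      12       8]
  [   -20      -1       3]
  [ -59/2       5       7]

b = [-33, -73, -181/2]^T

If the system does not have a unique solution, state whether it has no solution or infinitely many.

Row-reduce:
R1 ← R1 / (-19).
R2 ← R2 + 20·R1.
R3 ← R3 + 59/2·R1.
R2 ← R2 / (-259/19).
R1 ← R1 + 12/19·R2.
R3 ← R3 + 259/19·R2.
Row 3 reduces to 0 = -1, a contradiction. The system is inconsistent.

no solution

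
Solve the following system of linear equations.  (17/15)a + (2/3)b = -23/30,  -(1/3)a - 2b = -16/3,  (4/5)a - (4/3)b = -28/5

Row-reduce:
R1 ← R1 / (17/15).
R2 ← R2 + 1/3·R1.
R3 ← R3 − 4/5·R1.
R2 ← R2 / (-92/51).
R1 ← R1 − 10/17·R2.
R3 ← R3 + 92/51·R2.
Row 3 reduces to 0 = 1/2, a contradiction. The system is inconsistent.

no solution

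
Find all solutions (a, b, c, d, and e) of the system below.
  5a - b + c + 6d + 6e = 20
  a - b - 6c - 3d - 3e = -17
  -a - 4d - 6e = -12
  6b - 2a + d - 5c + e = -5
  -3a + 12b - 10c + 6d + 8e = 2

infinitely many solutions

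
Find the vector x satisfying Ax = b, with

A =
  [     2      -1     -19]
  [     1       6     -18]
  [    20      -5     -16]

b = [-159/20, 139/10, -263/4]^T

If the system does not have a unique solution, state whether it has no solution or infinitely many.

x_1 = -13/5, x_2 = 11/4, x_3 = 0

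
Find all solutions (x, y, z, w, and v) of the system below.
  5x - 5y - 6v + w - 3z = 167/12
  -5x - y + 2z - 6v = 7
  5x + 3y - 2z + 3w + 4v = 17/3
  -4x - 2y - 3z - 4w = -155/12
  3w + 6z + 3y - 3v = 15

Row-reduce the augmented matrix:
R1 ← R1 / (5).
R2 ← R2 + 5·R1.
R3 ← R3 − 5·R1.
R4 ← R4 + 4·R1.
R2 ← R2 / (-6).
R1 ← R1 + 1·R2.
R3 ← R3 − 8·R2.
R4 ← R4 + 6·R2.
R5 ← R5 − 3·R2.
R3 ← R3 / (-1/3).
R1 ← R1 + 13/30·R3.
R2 ← R2 − 1/6·R3.
R4 ← R4 + 22/5·R3.
R5 ← R5 − 11/2·R3.
R4 ← R4 / (-241/5).
R1 ← R1 + 43/10·R4.
R2 ← R2 − 3/2·R4.
R3 ← R3 + 10·R4.
R5 ← R5 − 117/2·R4.
R5 ← R5 / (-756/241).
R1 ← R1 − 215/241·R5.
R2 ← R2 − 407/241·R5.
R3 ← R3 − 18/241·R5.
R4 ← R4 + 432/241·R5.
Reading off the reduced rows gives x = 1, y = 3/2, z = -1/4, w = 5/3, v = -7/3.

x = 1, y = 3/2, z = -1/4, w = 5/3, v = -7/3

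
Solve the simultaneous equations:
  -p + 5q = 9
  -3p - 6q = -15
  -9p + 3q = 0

no solution

Row-reduce:
R1 ← R1 / (-1).
R2 ← R2 + 3·R1.
R3 ← R3 + 9·R1.
R2 ← R2 / (-21).
R1 ← R1 + 5·R2.
R3 ← R3 + 42·R2.
Row 3 reduces to 0 = 3, a contradiction. The system is inconsistent.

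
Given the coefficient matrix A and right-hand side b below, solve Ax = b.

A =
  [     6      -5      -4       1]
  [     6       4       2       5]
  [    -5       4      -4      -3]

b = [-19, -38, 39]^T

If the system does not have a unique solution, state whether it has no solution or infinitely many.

Row-reduce:
R1 ← R1 / (6).
R2 ← R2 − 6·R1.
R3 ← R3 + 5·R1.
R2 ← R2 / (9).
R1 ← R1 + 5/6·R2.
R3 ← R3 + 1/6·R2.
R3 ← R3 / (-65/9).
R1 ← R1 + 1/9·R3.
R2 ← R2 − 2/3·R3.
Rank is 3 with 4 unknowns, leaving x_4 free.

infinitely many solutions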